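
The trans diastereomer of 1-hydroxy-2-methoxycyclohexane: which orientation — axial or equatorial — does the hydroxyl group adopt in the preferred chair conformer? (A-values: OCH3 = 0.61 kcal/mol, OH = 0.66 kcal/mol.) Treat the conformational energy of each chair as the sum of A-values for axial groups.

C1 and C2 have opposite parity, so for the trans isomer the two substituents are e,e in one chair and a,a in the other.
Chair I (methoxy axial, hydroxyl axial): E = 1.27 kcal/mol.
Chair II (methoxy equatorial, hydroxyl equatorial): E = 0.00 kcal/mol.
Chair II is the more stable (lower-energy) conformer, and in that chair the hydroxyl group is equatorial.

equatorial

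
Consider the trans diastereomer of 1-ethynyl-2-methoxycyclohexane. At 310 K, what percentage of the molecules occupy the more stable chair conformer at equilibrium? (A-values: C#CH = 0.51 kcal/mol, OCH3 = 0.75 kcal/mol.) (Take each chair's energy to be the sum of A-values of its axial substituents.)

88.5%

C1 and C2 have opposite parity, so for the trans isomer the two substituents are e,e in one chair and a,a in the other.
Chair I (ethynyl axial, methoxy axial): E = 1.26 kcal/mol; chair II (ethynyl equatorial, methoxy equatorial): E = 0.00 kcal/mol.
ΔG = 1.26 kcal/mol between the two chairs.
K = exp(ΔG/RT) with R = 1.987×10⁻³ kcal mol⁻¹ K⁻¹ and T = 310 K gives K ≈ 7.73.
Fraction in the lower-energy chair = K/(K+1) = 88.5%.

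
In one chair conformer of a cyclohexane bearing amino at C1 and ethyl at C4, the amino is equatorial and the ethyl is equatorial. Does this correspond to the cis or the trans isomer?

C1 and C4 have opposite parity, so their axial bonds point in opposite directions.
With opposite-parity carbons, two substituents on the same face are one axial and one equatorial; opposite faces give both axial or both equatorial.
Here the groups are equatorial/equatorial → opposite face → trans.

trans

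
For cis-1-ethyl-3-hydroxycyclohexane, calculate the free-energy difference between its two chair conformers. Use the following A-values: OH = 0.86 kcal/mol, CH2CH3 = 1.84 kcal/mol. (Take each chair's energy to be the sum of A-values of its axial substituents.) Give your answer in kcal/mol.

C1 and C3 have the same parity, so for the cis isomer the two substituents are e,e in one chair and a,a in the other.
Chair I (hydroxyl axial, ethyl axial): E = 2.70 kcal/mol.
Chair II (hydroxyl equatorial, ethyl equatorial): E = 0.00 kcal/mol.
ΔE = 2.70 − 0.00 = 2.70 kcal/mol; chair II is more stable.

2.70 kcal/mol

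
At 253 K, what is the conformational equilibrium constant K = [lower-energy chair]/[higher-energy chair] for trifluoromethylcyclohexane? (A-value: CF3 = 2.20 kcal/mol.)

K ≈ 79.5

One chair has the trifluoromethyl group axial (E = 2.20 kcal/mol) and the other has it equatorial (E = 0).
ΔG = 2.20 kcal/mol between the two chairs.
K = exp(ΔG/RT) with R = 1.987×10⁻³ kcal mol⁻¹ K⁻¹ and T = 253 K gives K ≈ 79.5.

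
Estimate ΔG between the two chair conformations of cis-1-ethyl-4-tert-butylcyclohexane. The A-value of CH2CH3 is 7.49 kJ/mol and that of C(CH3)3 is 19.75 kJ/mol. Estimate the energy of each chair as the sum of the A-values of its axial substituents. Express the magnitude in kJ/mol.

C1 and C4 have opposite parity, so for the cis isomer the two substituents are one axial and one equatorial in each chair.
Chair I (ethyl axial, tert-butyl equatorial): E = 7.49 kJ/mol.
Chair II (ethyl equatorial, tert-butyl axial): E = 19.75 kJ/mol.
ΔE = 19.75 − 7.49 = 12.26 kJ/mol; chair I is more stable.

12.26 kJ/mol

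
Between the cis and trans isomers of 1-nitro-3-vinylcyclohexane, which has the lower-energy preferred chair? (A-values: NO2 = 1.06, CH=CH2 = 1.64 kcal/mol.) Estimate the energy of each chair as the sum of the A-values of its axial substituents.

cis

At 1,3 positions (parity same): cis → (e,e or a,a); trans → (a,e or e,a).
Best chair for cis: E = 0.00 kcal/mol; best chair for trans: E = 1.06 kcal/mol.
The cis isomer is lower by 1.06 kcal/mol.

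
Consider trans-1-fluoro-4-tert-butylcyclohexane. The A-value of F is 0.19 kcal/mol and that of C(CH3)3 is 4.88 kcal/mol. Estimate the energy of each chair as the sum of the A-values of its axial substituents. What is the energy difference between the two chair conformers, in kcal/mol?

5.07 kcal/mol

C1 and C4 have opposite parity, so for the trans isomer the two substituents are e,e in one chair and a,a in the other.
Chair I (fluoro axial, tert-butyl axial): E = 5.07 kcal/mol.
Chair II (fluoro equatorial, tert-butyl equatorial): E = 0.00 kcal/mol.
ΔE = 5.07 − 0.00 = 5.07 kcal/mol; chair II is more stable.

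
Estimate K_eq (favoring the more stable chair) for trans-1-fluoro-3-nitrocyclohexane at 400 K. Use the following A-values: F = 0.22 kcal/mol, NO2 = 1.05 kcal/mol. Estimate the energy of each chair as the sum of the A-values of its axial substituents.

K ≈ 2.84

C1 and C3 have the same parity, so for the trans isomer the two substituents are one axial and one equatorial in each chair.
Chair I (fluoro axial, nitro equatorial): E = 0.22 kcal/mol; chair II (fluoro equatorial, nitro axial): E = 1.05 kcal/mol.
ΔG = 0.83 kcal/mol between the two chairs.
K = exp(ΔG/RT) with R = 1.987×10⁻³ kcal mol⁻¹ K⁻¹ and T = 400 K gives K ≈ 2.84.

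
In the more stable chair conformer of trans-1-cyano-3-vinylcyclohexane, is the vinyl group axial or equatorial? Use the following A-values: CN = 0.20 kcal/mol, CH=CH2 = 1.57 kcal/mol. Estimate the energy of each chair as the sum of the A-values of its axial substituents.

C1 and C3 have the same parity, so for the trans isomer the two substituents are one axial and one equatorial in each chair.
Chair I (cyano axial, vinyl equatorial): E = 0.20 kcal/mol.
Chair II (cyano equatorial, vinyl axial): E = 1.57 kcal/mol.
Chair I is the more stable (lower-energy) conformer, and in that chair the vinyl group is equatorial.

equatorial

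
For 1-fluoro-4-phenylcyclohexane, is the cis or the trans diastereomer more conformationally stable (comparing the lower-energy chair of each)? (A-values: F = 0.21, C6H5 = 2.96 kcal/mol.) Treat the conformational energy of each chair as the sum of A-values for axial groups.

At 1,4 positions (parity opposite): cis → (a,e or e,a); trans → (e,e or a,a).
Best chair for cis: E = 0.21 kcal/mol; best chair for trans: E = 0.00 kcal/mol.
The trans isomer is lower by 0.21 kcal/mol.

trans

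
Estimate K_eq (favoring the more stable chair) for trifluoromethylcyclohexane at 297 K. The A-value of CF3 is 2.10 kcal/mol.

K ≈ 35.1

One chair has the trifluoromethyl group axial (E = 2.10 kcal/mol) and the other has it equatorial (E = 0).
ΔG = 2.10 kcal/mol between the two chairs.
K = exp(ΔG/RT) with R = 1.987×10⁻³ kcal mol⁻¹ K⁻¹ and T = 297 K gives K ≈ 35.1.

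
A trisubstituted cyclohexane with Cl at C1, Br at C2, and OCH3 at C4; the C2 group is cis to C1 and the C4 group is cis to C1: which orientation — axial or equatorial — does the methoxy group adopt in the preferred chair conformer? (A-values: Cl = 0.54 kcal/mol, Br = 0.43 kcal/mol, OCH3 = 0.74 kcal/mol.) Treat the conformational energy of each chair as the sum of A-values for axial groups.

equatorial

Chair I (chloro axial, bromo equatorial, methoxy equatorial): E = 0.54 kcal/mol.
Chair II (chloro equatorial, bromo axial, methoxy axial): E = 1.17 kcal/mol.
Chair I is the more stable (lower-energy) conformer, and in that chair the methoxy group is equatorial.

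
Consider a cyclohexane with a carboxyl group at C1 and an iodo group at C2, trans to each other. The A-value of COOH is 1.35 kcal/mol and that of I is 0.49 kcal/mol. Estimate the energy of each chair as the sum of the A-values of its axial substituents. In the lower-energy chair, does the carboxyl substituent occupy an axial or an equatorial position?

C1 and C2 have opposite parity, so for the trans isomer the two substituents are e,e in one chair and a,a in the other.
Chair I (carboxyl axial, iodo axial): E = 1.84 kcal/mol.
Chair II (carboxyl equatorial, iodo equatorial): E = 0.00 kcal/mol.
Chair II is the more stable (lower-energy) conformer, and in that chair the carboxyl group is equatorial.

equatorial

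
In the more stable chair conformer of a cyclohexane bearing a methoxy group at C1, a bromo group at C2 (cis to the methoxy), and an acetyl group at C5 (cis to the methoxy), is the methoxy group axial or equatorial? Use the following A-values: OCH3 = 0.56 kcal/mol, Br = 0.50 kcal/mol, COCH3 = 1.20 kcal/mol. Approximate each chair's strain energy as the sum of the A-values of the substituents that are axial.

Chair I (methoxy axial, bromo equatorial, acetyl axial): E = 1.76 kcal/mol.
Chair II (methoxy equatorial, bromo axial, acetyl equatorial): E = 0.50 kcal/mol.
Chair II is the more stable (lower-energy) conformer, and in that chair the methoxy group is equatorial.

equatorial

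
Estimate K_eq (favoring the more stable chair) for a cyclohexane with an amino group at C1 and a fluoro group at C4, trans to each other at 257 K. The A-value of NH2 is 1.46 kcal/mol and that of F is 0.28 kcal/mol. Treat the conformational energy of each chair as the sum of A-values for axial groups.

K ≈ 30.2

C1 and C4 have opposite parity, so for the trans isomer the two substituents are e,e in one chair and a,a in the other.
Chair I (amino axial, fluoro axial): E = 1.74 kcal/mol; chair II (amino equatorial, fluoro equatorial): E = 0.00 kcal/mol.
ΔG = 1.74 kcal/mol between the two chairs.
K = exp(ΔG/RT) with R = 1.987×10⁻³ kcal mol⁻¹ K⁻¹ and T = 257 K gives K ≈ 30.2.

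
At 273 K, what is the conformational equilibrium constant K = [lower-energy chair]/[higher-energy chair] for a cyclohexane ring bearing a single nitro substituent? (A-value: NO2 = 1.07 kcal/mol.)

One chair has the nitro group axial (E = 1.07 kcal/mol) and the other has it equatorial (E = 0).
ΔG = 1.07 kcal/mol between the two chairs.
K = exp(ΔG/RT) with R = 1.987×10⁻³ kcal mol⁻¹ K⁻¹ and T = 273 K gives K ≈ 7.19.

K ≈ 7.19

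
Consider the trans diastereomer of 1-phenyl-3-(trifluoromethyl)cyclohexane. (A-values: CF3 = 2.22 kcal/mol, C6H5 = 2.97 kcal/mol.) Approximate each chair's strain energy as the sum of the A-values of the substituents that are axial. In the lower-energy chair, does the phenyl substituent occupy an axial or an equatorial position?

equatorial

C1 and C3 have the same parity, so for the trans isomer the two substituents are one axial and one equatorial in each chair.
Chair I (trifluoromethyl axial, phenyl equatorial): E = 2.22 kcal/mol.
Chair II (trifluoromethyl equatorial, phenyl axial): E = 2.97 kcal/mol.
Chair I is the more stable (lower-energy) conformer, and in that chair the phenyl group is equatorial.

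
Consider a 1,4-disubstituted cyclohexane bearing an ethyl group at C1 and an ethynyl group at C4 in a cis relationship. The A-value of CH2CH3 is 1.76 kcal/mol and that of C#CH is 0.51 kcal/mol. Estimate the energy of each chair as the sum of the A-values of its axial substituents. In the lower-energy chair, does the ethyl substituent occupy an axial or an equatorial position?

C1 and C4 have opposite parity, so for the cis isomer the two substituents are one axial and one equatorial in each chair.
Chair I (ethyl axial, ethynyl equatorial): E = 1.76 kcal/mol.
Chair II (ethyl equatorial, ethynyl axial): E = 0.51 kcal/mol.
Chair II is the more stable (lower-energy) conformer, and in that chair the ethyl group is equatorial.

equatorial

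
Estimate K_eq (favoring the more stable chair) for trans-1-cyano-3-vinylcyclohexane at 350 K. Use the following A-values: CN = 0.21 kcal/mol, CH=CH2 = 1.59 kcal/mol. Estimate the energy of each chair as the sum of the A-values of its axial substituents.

K ≈ 7.27

C1 and C3 have the same parity, so for the trans isomer the two substituents are one axial and one equatorial in each chair.
Chair I (cyano axial, vinyl equatorial): E = 0.21 kcal/mol; chair II (cyano equatorial, vinyl axial): E = 1.59 kcal/mol.
ΔG = 1.38 kcal/mol between the two chairs.
K = exp(ΔG/RT) with R = 1.987×10⁻³ kcal mol⁻¹ K⁻¹ and T = 350 K gives K ≈ 7.27.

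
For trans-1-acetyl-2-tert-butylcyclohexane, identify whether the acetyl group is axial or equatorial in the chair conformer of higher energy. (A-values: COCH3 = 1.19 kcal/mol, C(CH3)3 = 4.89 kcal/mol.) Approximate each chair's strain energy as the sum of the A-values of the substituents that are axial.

axial

C1 and C2 have opposite parity, so for the trans isomer the two substituents are e,e in one chair and a,a in the other.
Chair I (acetyl axial, tert-butyl axial): E = 6.08 kcal/mol.
Chair II (acetyl equatorial, tert-butyl equatorial): E = 0.00 kcal/mol.
Chair I is the less stable (higher-energy) conformer, and in that chair the acetyl group is axial.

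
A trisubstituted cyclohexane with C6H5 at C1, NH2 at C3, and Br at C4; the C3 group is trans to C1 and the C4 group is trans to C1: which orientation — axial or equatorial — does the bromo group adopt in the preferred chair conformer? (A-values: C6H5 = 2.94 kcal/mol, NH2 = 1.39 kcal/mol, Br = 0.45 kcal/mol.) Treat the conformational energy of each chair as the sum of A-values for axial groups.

equatorial

Chair I (phenyl axial, amino equatorial, bromo axial): E = 3.39 kcal/mol.
Chair II (phenyl equatorial, amino axial, bromo equatorial): E = 1.39 kcal/mol.
Chair II is the more stable (lower-energy) conformer, and in that chair the bromo group is equatorial.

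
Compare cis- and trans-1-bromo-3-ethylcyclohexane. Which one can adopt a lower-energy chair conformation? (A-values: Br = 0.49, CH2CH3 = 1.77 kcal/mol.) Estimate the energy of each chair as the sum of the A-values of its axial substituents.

cis

At 1,3 positions (parity same): cis → (e,e or a,a); trans → (a,e or e,a).
Best chair for cis: E = 0.00 kcal/mol; best chair for trans: E = 0.49 kcal/mol.
The cis isomer is lower by 0.49 kcal/mol.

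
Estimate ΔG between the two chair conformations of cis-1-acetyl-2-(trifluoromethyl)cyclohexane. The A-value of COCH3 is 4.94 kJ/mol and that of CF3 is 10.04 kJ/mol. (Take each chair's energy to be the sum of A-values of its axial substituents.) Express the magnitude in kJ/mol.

C1 and C2 have opposite parity, so for the cis isomer the two substituents are one axial and one equatorial in each chair.
Chair I (acetyl axial, trifluoromethyl equatorial): E = 4.94 kJ/mol.
Chair II (acetyl equatorial, trifluoromethyl axial): E = 10.04 kJ/mol.
ΔE = 10.04 − 4.94 = 5.10 kJ/mol; chair I is more stable.

5.10 kJ/mol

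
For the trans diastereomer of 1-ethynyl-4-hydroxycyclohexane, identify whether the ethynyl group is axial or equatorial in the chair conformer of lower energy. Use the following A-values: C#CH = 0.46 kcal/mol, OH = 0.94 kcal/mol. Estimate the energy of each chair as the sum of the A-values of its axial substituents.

equatorial

C1 and C4 have opposite parity, so for the trans isomer the two substituents are e,e in one chair and a,a in the other.
Chair I (ethynyl axial, hydroxyl axial): E = 1.40 kcal/mol.
Chair II (ethynyl equatorial, hydroxyl equatorial): E = 0.00 kcal/mol.
Chair II is the more stable (lower-energy) conformer, and in that chair the ethynyl group is equatorial.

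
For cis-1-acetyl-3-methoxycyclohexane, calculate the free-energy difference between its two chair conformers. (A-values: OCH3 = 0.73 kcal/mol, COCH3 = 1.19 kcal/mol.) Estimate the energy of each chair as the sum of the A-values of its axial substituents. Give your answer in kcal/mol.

C1 and C3 have the same parity, so for the cis isomer the two substituents are e,e in one chair and a,a in the other.
Chair I (methoxy axial, acetyl axial): E = 1.92 kcal/mol.
Chair II (methoxy equatorial, acetyl equatorial): E = 0.00 kcal/mol.
ΔE = 1.92 − 0.00 = 1.92 kcal/mol; chair II is more stable.

1.92 kcal/mol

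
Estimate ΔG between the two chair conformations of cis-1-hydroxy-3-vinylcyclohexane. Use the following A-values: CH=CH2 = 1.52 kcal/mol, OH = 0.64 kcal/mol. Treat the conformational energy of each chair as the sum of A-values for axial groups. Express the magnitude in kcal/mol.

C1 and C3 have the same parity, so for the cis isomer the two substituents are e,e in one chair and a,a in the other.
Chair I (vinyl axial, hydroxyl axial): E = 2.16 kcal/mol.
Chair II (vinyl equatorial, hydroxyl equatorial): E = 0.00 kcal/mol.
ΔE = 2.16 − 0.00 = 2.16 kcal/mol; chair II is more stable.

2.16 kcal/mol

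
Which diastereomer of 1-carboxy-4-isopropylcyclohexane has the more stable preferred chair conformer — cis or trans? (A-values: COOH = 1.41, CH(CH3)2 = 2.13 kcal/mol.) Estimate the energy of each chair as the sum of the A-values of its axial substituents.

At 1,4 positions (parity opposite): cis → (a,e or e,a); trans → (e,e or a,a).
Best chair for cis: E = 1.41 kcal/mol; best chair for trans: E = 0.00 kcal/mol.
The trans isomer is lower by 1.41 kcal/mol.

trans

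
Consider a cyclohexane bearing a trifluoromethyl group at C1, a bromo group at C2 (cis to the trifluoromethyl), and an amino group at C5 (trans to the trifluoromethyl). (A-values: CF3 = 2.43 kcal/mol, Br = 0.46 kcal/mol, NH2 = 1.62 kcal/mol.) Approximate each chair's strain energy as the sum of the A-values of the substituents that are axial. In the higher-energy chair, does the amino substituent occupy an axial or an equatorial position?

equatorial

Chair I (trifluoromethyl axial, bromo equatorial, amino equatorial): E = 2.43 kcal/mol.
Chair II (trifluoromethyl equatorial, bromo axial, amino axial): E = 2.08 kcal/mol.
Chair I is the less stable (higher-energy) conformer, and in that chair the amino group is equatorial.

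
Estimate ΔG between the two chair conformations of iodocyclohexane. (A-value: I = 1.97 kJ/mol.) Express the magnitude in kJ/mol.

1.97 kJ/mol

A monosubstituted cyclohexane has one chair with the iodo group axial (E = A = 1.97 kJ/mol) and one with it equatorial (E = 0).
ΔE = 1.97 − 0 = 1.97 kJ/mol.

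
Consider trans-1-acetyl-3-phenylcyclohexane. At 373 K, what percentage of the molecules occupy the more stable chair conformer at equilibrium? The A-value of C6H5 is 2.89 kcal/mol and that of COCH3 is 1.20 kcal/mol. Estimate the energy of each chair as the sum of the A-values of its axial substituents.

90.7%

C1 and C3 have the same parity, so for the trans isomer the two substituents are one axial and one equatorial in each chair.
Chair I (phenyl axial, acetyl equatorial): E = 2.89 kcal/mol; chair II (phenyl equatorial, acetyl axial): E = 1.20 kcal/mol.
ΔG = 1.69 kcal/mol between the two chairs.
K = exp(ΔG/RT) with R = 1.987×10⁻³ kcal mol⁻¹ K⁻¹ and T = 373 K gives K ≈ 9.78.
Fraction in the lower-energy chair = K/(K+1) = 90.7%.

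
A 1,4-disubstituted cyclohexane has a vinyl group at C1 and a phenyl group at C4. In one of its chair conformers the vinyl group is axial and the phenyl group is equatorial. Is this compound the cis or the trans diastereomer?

C1 and C4 have opposite parity, so their axial bonds point in opposite directions.
With opposite-parity carbons, two substituents on the same face are one axial and one equatorial; opposite faces give both axial or both equatorial.
Here the groups are axial/equatorial → same face → cis.

cis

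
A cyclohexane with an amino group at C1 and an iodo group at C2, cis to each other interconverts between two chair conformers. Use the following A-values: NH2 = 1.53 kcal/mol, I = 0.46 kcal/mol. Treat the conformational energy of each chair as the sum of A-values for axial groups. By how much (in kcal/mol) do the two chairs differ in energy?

C1 and C2 have opposite parity, so for the cis isomer the two substituents are one axial and one equatorial in each chair.
Chair I (amino axial, iodo equatorial): E = 1.53 kcal/mol.
Chair II (amino equatorial, iodo axial): E = 0.46 kcal/mol.
ΔE = 1.53 − 0.46 = 1.07 kcal/mol; chair II is more stable.

1.07 kcal/mol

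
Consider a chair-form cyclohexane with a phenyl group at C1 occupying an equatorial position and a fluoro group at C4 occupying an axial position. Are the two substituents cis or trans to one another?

cis

C1 and C4 have opposite parity, so their axial bonds point in opposite directions.
With opposite-parity carbons, two substituents on the same face are one axial and one equatorial; opposite faces give both axial or both equatorial.
Here the groups are equatorial/axial → same face → cis.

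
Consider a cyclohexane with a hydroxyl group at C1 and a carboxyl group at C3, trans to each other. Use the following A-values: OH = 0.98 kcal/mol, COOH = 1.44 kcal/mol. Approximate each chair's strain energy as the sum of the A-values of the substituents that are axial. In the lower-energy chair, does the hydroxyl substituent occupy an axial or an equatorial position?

axial

C1 and C3 have the same parity, so for the trans isomer the two substituents are one axial and one equatorial in each chair.
Chair I (hydroxyl axial, carboxyl equatorial): E = 0.98 kcal/mol.
Chair II (hydroxyl equatorial, carboxyl axial): E = 1.44 kcal/mol.
Chair I is the more stable (lower-energy) conformer, and in that chair the hydroxyl group is axial.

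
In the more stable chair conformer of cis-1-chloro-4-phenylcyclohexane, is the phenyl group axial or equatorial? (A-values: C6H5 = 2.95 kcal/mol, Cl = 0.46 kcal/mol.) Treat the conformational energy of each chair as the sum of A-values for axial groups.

C1 and C4 have opposite parity, so for the cis isomer the two substituents are one axial and one equatorial in each chair.
Chair I (phenyl axial, chloro equatorial): E = 2.95 kcal/mol.
Chair II (phenyl equatorial, chloro axial): E = 0.46 kcal/mol.
Chair II is the more stable (lower-energy) conformer, and in that chair the phenyl group is equatorial.

equatorial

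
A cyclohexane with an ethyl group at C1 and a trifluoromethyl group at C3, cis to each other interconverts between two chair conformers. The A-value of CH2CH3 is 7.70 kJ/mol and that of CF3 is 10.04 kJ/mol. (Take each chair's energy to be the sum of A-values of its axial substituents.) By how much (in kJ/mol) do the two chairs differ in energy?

C1 and C3 have the same parity, so for the cis isomer the two substituents are e,e in one chair and a,a in the other.
Chair I (ethyl axial, trifluoromethyl axial): E = 17.74 kJ/mol.
Chair II (ethyl equatorial, trifluoromethyl equatorial): E = 0.00 kJ/mol.
ΔE = 17.74 − 0.00 = 17.74 kJ/mol; chair II is more stable.

17.74 kJ/mol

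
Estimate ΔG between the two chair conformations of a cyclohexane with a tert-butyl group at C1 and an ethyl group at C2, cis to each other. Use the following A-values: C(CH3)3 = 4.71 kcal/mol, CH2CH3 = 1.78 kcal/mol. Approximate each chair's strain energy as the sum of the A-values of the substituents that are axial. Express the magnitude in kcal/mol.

C1 and C2 have opposite parity, so for the cis isomer the two substituents are one axial and one equatorial in each chair.
Chair I (tert-butyl axial, ethyl equatorial): E = 4.71 kcal/mol.
Chair II (tert-butyl equatorial, ethyl axial): E = 1.78 kcal/mol.
ΔE = 4.71 − 1.78 = 2.93 kcal/mol; chair II is more stable.

2.93 kcal/mol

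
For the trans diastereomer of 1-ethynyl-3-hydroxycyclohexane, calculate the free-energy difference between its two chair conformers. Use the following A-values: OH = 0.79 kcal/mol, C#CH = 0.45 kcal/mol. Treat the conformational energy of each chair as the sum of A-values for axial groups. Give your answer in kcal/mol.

0.34 kcal/mol

C1 and C3 have the same parity, so for the trans isomer the two substituents are one axial and one equatorial in each chair.
Chair I (hydroxyl axial, ethynyl equatorial): E = 0.79 kcal/mol.
Chair II (hydroxyl equatorial, ethynyl axial): E = 0.45 kcal/mol.
ΔE = 0.79 − 0.45 = 0.34 kcal/mol; chair II is more stable.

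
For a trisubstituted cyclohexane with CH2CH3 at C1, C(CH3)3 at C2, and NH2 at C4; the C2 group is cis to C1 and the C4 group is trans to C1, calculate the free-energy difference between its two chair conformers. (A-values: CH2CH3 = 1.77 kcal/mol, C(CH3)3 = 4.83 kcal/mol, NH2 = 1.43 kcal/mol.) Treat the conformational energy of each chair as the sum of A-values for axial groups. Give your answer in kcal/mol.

Chair I (ethyl axial, tert-butyl equatorial, amino axial): E = 3.20 kcal/mol.
Chair II (ethyl equatorial, tert-butyl axial, amino equatorial): E = 4.83 kcal/mol.
ΔE = 4.83 − 3.20 = 1.63 kcal/mol; chair I is more stable.

1.63 kcal/mol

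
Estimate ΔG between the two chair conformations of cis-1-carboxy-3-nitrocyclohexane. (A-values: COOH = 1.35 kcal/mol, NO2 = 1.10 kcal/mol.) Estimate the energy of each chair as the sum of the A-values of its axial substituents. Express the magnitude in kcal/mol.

C1 and C3 have the same parity, so for the cis isomer the two substituents are e,e in one chair and a,a in the other.
Chair I (carboxyl axial, nitro axial): E = 2.45 kcal/mol.
Chair II (carboxyl equatorial, nitro equatorial): E = 0.00 kcal/mol.
ΔE = 2.45 − 0.00 = 2.45 kcal/mol; chair II is more stable.

2.45 kcal/mol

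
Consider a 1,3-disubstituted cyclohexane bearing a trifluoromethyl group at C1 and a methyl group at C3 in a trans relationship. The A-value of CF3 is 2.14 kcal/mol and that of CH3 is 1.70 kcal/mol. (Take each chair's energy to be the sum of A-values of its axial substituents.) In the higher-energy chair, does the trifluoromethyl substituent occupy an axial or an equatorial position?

axial

C1 and C3 have the same parity, so for the trans isomer the two substituents are one axial and one equatorial in each chair.
Chair I (trifluoromethyl axial, methyl equatorial): E = 2.14 kcal/mol.
Chair II (trifluoromethyl equatorial, methyl axial): E = 1.70 kcal/mol.
Chair I is the less stable (higher-energy) conformer, and in that chair the trifluoromethyl group is axial.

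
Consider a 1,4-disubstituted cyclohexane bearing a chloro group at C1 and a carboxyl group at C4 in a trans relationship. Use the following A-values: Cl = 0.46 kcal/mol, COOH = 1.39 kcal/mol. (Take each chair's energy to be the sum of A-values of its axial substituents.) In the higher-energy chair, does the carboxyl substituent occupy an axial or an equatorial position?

C1 and C4 have opposite parity, so for the trans isomer the two substituents are e,e in one chair and a,a in the other.
Chair I (chloro axial, carboxyl axial): E = 1.85 kcal/mol.
Chair II (chloro equatorial, carboxyl equatorial): E = 0.00 kcal/mol.
Chair I is the less stable (higher-energy) conformer, and in that chair the carboxyl group is axial.

axial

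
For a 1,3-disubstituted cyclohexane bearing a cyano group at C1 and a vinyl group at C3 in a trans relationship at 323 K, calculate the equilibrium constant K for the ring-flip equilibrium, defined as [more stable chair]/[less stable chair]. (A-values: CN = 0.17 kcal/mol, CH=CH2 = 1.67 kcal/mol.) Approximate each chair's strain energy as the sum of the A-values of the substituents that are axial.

C1 and C3 have the same parity, so for the trans isomer the two substituents are one axial and one equatorial in each chair.
Chair I (cyano axial, vinyl equatorial): E = 0.17 kcal/mol; chair II (cyano equatorial, vinyl axial): E = 1.67 kcal/mol.
ΔG = 1.50 kcal/mol between the two chairs.
K = exp(ΔG/RT) with R = 1.987×10⁻³ kcal mol⁻¹ K⁻¹ and T = 323 K gives K ≈ 10.4.

K ≈ 10.4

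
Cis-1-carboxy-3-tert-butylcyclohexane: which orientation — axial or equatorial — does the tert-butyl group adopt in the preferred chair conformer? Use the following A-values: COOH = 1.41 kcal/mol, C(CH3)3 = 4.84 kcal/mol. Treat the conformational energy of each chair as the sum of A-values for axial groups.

C1 and C3 have the same parity, so for the cis isomer the two substituents are e,e in one chair and a,a in the other.
Chair I (carboxyl axial, tert-butyl axial): E = 6.25 kcal/mol.
Chair II (carboxyl equatorial, tert-butyl equatorial): E = 0.00 kcal/mol.
Chair II is the more stable (lower-energy) conformer, and in that chair the tert-butyl group is equatorial.

equatorial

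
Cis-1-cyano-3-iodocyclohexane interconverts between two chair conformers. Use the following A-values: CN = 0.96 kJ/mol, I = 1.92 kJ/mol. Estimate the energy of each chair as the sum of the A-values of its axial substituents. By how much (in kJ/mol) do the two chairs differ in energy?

2.88 kJ/mol

C1 and C3 have the same parity, so for the cis isomer the two substituents are e,e in one chair and a,a in the other.
Chair I (cyano axial, iodo axial): E = 2.88 kJ/mol.
Chair II (cyano equatorial, iodo equatorial): E = 0.00 kJ/mol.
ΔE = 2.88 − 0.00 = 2.88 kJ/mol; chair II is more stable.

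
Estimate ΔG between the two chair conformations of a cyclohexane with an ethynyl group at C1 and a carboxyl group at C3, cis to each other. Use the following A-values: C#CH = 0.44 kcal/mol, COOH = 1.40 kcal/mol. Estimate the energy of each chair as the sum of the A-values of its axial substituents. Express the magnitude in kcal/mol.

1.84 kcal/mol

C1 and C3 have the same parity, so for the cis isomer the two substituents are e,e in one chair and a,a in the other.
Chair I (ethynyl axial, carboxyl axial): E = 1.84 kcal/mol.
Chair II (ethynyl equatorial, carboxyl equatorial): E = 0.00 kcal/mol.
ΔE = 1.84 − 0.00 = 1.84 kcal/mol; chair II is more stable.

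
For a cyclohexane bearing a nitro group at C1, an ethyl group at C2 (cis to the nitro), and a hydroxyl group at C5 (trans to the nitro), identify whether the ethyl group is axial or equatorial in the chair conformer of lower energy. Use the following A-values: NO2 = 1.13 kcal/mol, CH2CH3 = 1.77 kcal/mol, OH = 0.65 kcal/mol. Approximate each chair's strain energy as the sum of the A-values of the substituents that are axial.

Chair I (nitro axial, ethyl equatorial, hydroxyl equatorial): E = 1.13 kcal/mol.
Chair II (nitro equatorial, ethyl axial, hydroxyl axial): E = 2.42 kcal/mol.
Chair I is the more stable (lower-energy) conformer, and in that chair the ethyl group is equatorial.

equatorial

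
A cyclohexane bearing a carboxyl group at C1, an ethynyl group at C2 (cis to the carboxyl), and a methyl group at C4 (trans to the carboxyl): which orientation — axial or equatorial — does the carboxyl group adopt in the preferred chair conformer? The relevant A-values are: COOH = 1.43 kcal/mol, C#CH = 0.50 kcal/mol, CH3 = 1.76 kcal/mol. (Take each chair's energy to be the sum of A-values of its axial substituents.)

equatorial

Chair I (carboxyl axial, ethynyl equatorial, methyl axial): E = 3.19 kcal/mol.
Chair II (carboxyl equatorial, ethynyl axial, methyl equatorial): E = 0.50 kcal/mol.
Chair II is the more stable (lower-energy) conformer, and in that chair the carboxyl group is equatorial.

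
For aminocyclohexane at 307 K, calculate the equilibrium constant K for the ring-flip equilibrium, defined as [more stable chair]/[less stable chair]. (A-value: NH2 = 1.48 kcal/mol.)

K ≈ 11.3

One chair has the amino group axial (E = 1.48 kcal/mol) and the other has it equatorial (E = 0).
ΔG = 1.48 kcal/mol between the two chairs.
K = exp(ΔG/RT) with R = 1.987×10⁻³ kcal mol⁻¹ K⁻¹ and T = 307 K gives K ≈ 11.3.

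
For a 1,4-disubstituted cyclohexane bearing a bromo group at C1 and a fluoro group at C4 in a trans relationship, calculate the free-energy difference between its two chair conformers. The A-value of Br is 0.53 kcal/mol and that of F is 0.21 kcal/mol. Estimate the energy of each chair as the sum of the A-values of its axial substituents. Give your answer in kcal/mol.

0.74 kcal/mol

C1 and C4 have opposite parity, so for the trans isomer the two substituents are e,e in one chair and a,a in the other.
Chair I (bromo axial, fluoro axial): E = 0.74 kcal/mol.
Chair II (bromo equatorial, fluoro equatorial): E = 0.00 kcal/mol.
ΔE = 0.74 − 0.00 = 0.74 kcal/mol; chair II is more stable.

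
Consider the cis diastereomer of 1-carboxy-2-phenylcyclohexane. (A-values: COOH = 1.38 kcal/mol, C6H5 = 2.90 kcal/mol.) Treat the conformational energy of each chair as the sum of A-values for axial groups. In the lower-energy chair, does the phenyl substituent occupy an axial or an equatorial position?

C1 and C2 have opposite parity, so for the cis isomer the two substituents are one axial and one equatorial in each chair.
Chair I (carboxyl axial, phenyl equatorial): E = 1.38 kcal/mol.
Chair II (carboxyl equatorial, phenyl axial): E = 2.90 kcal/mol.
Chair I is the more stable (lower-energy) conformer, and in that chair the phenyl group is equatorial.

equatorial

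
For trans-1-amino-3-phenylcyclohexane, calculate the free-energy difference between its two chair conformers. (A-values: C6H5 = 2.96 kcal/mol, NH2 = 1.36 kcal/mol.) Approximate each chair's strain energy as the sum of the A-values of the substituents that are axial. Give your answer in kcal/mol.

1.60 kcal/mol

C1 and C3 have the same parity, so for the trans isomer the two substituents are one axial and one equatorial in each chair.
Chair I (phenyl axial, amino equatorial): E = 2.96 kcal/mol.
Chair II (phenyl equatorial, amino axial): E = 1.36 kcal/mol.
ΔE = 2.96 − 1.36 = 1.60 kcal/mol; chair II is more stable.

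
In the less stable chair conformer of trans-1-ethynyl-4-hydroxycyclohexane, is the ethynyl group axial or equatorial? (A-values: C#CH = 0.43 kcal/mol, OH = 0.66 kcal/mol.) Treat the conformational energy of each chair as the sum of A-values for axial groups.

axial

C1 and C4 have opposite parity, so for the trans isomer the two substituents are e,e in one chair and a,a in the other.
Chair I (ethynyl axial, hydroxyl axial): E = 1.09 kcal/mol.
Chair II (ethynyl equatorial, hydroxyl equatorial): E = 0.00 kcal/mol.
Chair I is the less stable (higher-energy) conformer, and in that chair the ethynyl group is axial.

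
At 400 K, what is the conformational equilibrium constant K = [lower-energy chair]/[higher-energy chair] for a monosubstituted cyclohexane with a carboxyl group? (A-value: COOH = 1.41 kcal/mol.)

One chair has the carboxyl group axial (E = 1.41 kcal/mol) and the other has it equatorial (E = 0).
ΔG = 1.41 kcal/mol between the two chairs.
K = exp(ΔG/RT) with R = 1.987×10⁻³ kcal mol⁻¹ K⁻¹ and T = 400 K gives K ≈ 5.89.

K ≈ 5.89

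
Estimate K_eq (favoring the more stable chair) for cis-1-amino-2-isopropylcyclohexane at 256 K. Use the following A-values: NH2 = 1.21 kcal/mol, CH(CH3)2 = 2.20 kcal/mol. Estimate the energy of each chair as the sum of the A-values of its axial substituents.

K ≈ 7.00

C1 and C2 have opposite parity, so for the cis isomer the two substituents are one axial and one equatorial in each chair.
Chair I (amino axial, isopropyl equatorial): E = 1.21 kcal/mol; chair II (amino equatorial, isopropyl axial): E = 2.20 kcal/mol.
ΔG = 0.99 kcal/mol between the two chairs.
K = exp(ΔG/RT) with R = 1.987×10⁻³ kcal mol⁻¹ K⁻¹ and T = 256 K gives K ≈ 7.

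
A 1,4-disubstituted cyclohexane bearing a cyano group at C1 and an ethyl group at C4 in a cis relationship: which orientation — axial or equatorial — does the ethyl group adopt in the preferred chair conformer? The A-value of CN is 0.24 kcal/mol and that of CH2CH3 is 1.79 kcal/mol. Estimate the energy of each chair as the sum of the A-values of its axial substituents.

equatorial

C1 and C4 have opposite parity, so for the cis isomer the two substituents are one axial and one equatorial in each chair.
Chair I (cyano axial, ethyl equatorial): E = 0.24 kcal/mol.
Chair II (cyano equatorial, ethyl axial): E = 1.79 kcal/mol.
Chair I is the more stable (lower-energy) conformer, and in that chair the ethyl group is equatorial.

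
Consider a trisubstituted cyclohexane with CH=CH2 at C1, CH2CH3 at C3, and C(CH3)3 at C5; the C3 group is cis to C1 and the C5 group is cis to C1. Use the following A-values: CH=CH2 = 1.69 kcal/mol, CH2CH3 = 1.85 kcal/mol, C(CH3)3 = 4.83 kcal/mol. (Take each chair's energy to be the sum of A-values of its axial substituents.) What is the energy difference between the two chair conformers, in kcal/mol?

8.37 kcal/mol

Chair I (vinyl axial, ethyl axial, tert-butyl axial): E = 8.37 kcal/mol.
Chair II (vinyl equatorial, ethyl equatorial, tert-butyl equatorial): E = 0.00 kcal/mol.
ΔE = 8.37 − 0.00 = 8.37 kcal/mol; chair II is more stable.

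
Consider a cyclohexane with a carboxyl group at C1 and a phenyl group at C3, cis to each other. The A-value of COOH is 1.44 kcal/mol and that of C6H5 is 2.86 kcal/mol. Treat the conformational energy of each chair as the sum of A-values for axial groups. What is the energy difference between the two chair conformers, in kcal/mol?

4.30 kcal/mol

C1 and C3 have the same parity, so for the cis isomer the two substituents are e,e in one chair and a,a in the other.
Chair I (carboxyl axial, phenyl axial): E = 4.30 kcal/mol.
Chair II (carboxyl equatorial, phenyl equatorial): E = 0.00 kcal/mol.
ΔE = 4.30 − 0.00 = 4.30 kcal/mol; chair II is more stable.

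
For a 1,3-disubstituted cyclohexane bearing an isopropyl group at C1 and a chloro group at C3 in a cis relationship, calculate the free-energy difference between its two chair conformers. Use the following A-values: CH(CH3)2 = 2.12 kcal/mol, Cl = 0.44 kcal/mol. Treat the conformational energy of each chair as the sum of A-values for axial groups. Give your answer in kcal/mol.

2.56 kcal/mol

C1 and C3 have the same parity, so for the cis isomer the two substituents are e,e in one chair and a,a in the other.
Chair I (isopropyl axial, chloro axial): E = 2.56 kcal/mol.
Chair II (isopropyl equatorial, chloro equatorial): E = 0.00 kcal/mol.
ΔE = 2.56 − 0.00 = 2.56 kcal/mol; chair II is more stable.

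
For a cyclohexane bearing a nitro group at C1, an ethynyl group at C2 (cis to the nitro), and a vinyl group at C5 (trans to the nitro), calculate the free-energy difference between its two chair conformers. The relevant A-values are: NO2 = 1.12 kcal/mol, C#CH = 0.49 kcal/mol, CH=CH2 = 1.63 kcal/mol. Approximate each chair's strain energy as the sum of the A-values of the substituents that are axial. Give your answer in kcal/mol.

Chair I (nitro axial, ethynyl equatorial, vinyl equatorial): E = 1.12 kcal/mol.
Chair II (nitro equatorial, ethynyl axial, vinyl axial): E = 2.12 kcal/mol.
ΔE = 2.12 − 1.12 = 1.00 kcal/mol; chair I is more stable.

1.00 kcal/mol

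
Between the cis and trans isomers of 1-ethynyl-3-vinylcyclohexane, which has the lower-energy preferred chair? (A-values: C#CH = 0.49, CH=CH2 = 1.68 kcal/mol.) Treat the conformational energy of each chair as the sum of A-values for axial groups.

cis

At 1,3 positions (parity same): cis → (e,e or a,a); trans → (a,e or e,a).
Best chair for cis: E = 0.00 kcal/mol; best chair for trans: E = 0.49 kcal/mol.
The cis isomer is lower by 0.49 kcal/mol.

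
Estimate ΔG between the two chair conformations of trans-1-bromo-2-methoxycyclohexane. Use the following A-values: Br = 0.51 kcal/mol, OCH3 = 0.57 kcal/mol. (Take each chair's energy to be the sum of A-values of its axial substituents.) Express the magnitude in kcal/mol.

1.08 kcal/mol

C1 and C2 have opposite parity, so for the trans isomer the two substituents are e,e in one chair and a,a in the other.
Chair I (bromo axial, methoxy axial): E = 1.08 kcal/mol.
Chair II (bromo equatorial, methoxy equatorial): E = 0.00 kcal/mol.
ΔE = 1.08 − 0.00 = 1.08 kcal/mol; chair II is more stable.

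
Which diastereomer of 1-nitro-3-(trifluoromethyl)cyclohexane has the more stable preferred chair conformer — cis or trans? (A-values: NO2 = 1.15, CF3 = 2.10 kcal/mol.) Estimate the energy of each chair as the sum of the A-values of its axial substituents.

At 1,3 positions (parity same): cis → (e,e or a,a); trans → (a,e or e,a).
Best chair for cis: E = 0.00 kcal/mol; best chair for trans: E = 1.15 kcal/mol.
The cis isomer is lower by 1.15 kcal/mol.

cis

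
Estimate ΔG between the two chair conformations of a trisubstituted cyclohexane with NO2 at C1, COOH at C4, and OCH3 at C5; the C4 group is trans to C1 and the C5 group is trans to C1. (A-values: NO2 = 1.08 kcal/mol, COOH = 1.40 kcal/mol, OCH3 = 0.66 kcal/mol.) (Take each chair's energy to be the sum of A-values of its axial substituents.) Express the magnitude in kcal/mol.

Chair I (nitro axial, carboxyl axial, methoxy equatorial): E = 2.48 kcal/mol.
Chair II (nitro equatorial, carboxyl equatorial, methoxy axial): E = 0.66 kcal/mol.
ΔE = 2.48 − 0.66 = 1.82 kcal/mol; chair II is more stable.

1.82 kcal/mol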